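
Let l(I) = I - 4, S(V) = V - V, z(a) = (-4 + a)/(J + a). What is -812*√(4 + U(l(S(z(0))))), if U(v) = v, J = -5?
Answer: 0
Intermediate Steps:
z(a) = (-4 + a)/(-5 + a)
S(V) = 0
l(I) = -4 + I
-812*√(4 + U(l(S(z(0))))) = -812*√(4 + (-4 + 0)) = -812*√(4 - 4) = -812*√0 = -812*0 = 0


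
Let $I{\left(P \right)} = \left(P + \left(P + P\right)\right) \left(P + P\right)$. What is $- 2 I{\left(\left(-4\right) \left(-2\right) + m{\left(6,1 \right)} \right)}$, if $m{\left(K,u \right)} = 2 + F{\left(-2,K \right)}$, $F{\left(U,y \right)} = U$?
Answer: $-768$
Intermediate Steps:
$m{\left(K,u \right)} = 0$ ($m{\left(K,u \right)} = 2 - 2 = 0$)
$I{\left(P \right)} = 6 P^{2}$ ($I{\left(P \right)} = \left(P + 2 P\right) 2 P = 3 P 2 P = 6 P^{2}$)
$- 2 I{\left(\left(-4\right) \left(-2\right) + m{\left(6,1 \right)} \right)} = - 2 \cdot 6 \left(\left(-4\right) \left(-2\right) + 0\right)^{2} = - 2 \cdot 6 \left(8 + 0\right)^{2} = - 2 \cdot 6 \cdot 8^{2} = - 2 \cdot 6 \cdot 64 = \left(-2\right) 384 = -768$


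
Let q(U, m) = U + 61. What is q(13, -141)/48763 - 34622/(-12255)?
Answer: 1689179456/597590565 ≈ 2.8266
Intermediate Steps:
q(U, m) = 61 + U
q(13, -141)/48763 - 34622/(-12255) = (61 + 13)/48763 - 34622/(-12255) = 74*(1/48763) - 34622*(-1/12255) = 74/48763 + 34622/12255 = 1689179456/597590565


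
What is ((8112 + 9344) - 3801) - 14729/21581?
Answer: 294673826/21581 ≈ 13654.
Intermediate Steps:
((8112 + 9344) - 3801) - 14729/21581 = (17456 - 3801) - 14729*1/21581 = 13655 - 14729/21581 = 294673826/21581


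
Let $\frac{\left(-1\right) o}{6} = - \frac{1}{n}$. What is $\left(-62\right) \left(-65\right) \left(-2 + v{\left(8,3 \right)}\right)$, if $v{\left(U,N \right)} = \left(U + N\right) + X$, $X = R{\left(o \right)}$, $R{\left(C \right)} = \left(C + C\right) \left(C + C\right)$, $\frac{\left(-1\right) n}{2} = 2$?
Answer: $72540$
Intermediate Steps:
$n = -4$ ($n = \left(-2\right) 2 = -4$)
$o = - \frac{3}{2}$ ($o = - 6 \left(- \frac{1}{-4}\right) = - 6 \left(\left(-1\right) \left(- \frac{1}{4}\right)\right) = \left(-6\right) \frac{1}{4} = - \frac{3}{2} \approx -1.5$)
$R{\left(C \right)} = 4 C^{2}$ ($R{\left(C \right)} = 2 C 2 C = 4 C^{2}$)
$X = 9$ ($X = 4 \left(- \frac{3}{2}\right)^{2} = 4 \cdot \frac{9}{4} = 9$)
$v{\left(U,N \right)} = 9 + N + U$ ($v{\left(U,N \right)} = \left(U + N\right) + 9 = \left(N + U\right) + 9 = 9 + N + U$)
$\left(-62\right) \left(-65\right) \left(-2 + v{\left(8,3 \right)}\right) = \left(-62\right) \left(-65\right) \left(-2 + \left(9 + 3 + 8\right)\right) = 4030 \left(-2 + 20\right) = 4030 \cdot 18 = 72540$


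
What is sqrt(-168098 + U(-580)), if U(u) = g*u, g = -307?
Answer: sqrt(9962) ≈ 99.810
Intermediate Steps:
U(u) = -307*u
sqrt(-168098 + U(-580)) = sqrt(-168098 - 307*(-580)) = sqrt(-168098 + 178060) = sqrt(9962)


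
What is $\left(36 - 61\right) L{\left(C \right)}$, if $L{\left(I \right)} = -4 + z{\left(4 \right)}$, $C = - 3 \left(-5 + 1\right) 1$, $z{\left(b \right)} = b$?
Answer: $0$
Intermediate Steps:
$C = 12$ ($C = \left(-3\right) \left(-4\right) 1 = 12 \cdot 1 = 12$)
$L{\left(I \right)} = 0$ ($L{\left(I \right)} = -4 + 4 = 0$)
$\left(36 - 61\right) L{\left(C \right)} = \left(36 - 61\right) 0 = \left(-25\right) 0 = 0$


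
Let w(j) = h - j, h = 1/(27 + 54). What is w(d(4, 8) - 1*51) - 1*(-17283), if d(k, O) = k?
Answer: 1403731/81 ≈ 17330.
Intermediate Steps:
h = 1/81 ≈ 0.012346
w(j) = 1/81 - j
w(d(4, 8) - 1*51) - 1*(-17283) = (1/81 - (4 - 1*51)) - 1*(-17283) = (1/81 - (4 - 51)) + 17283 = (1/81 - 1*(-47)) + 17283 = (1/81 + 47) + 17283 = 3808/81 + 17283 = 1403731/81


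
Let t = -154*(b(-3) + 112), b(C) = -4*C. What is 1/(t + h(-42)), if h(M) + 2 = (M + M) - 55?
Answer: -1/19237 ≈ -5.1983e-5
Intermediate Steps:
h(M) = -57 + 2*M (h(M) = -2 + ((M + M) - 55) = -2 + (2*M - 55) = -2 + (-55 + 2*M) = -57 + 2*M)
t = -19096 (t = -154*(-4*(-3) + 112) = -154*(12 + 112) = -154*124 = -19096)
1/(t + h(-42)) = 1/(-19096 + (-57 + 2*(-42))) = 1/(-19096 + (-57 - 84)) = 1/(-19096 - 141) = 1/(-19237) = -1/19237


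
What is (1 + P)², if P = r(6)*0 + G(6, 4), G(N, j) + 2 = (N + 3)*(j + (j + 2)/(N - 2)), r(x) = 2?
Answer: 9409/4 ≈ 2352.3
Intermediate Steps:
G(N, j) = -2 + (3 + N)*(j + (2 + j)/(-2 + N)) (G(N, j) = -2 + (N + 3)*(j + (j + 2)/(N - 2)) = -2 + (3 + N)*(j + (2 + j)/(-2 + N)))
P = 95/2 (P = 2*0 + (10 - 3*4 + 4*6² + 2*6*4)/(-2 + 6) = 0 + (10 - 12 + 4*36 + 48)/4 = 0 + (10 - 12 + 144 + 48)/4 = 0 + (¼)*190 = 0 + 95/2 = 95/2 ≈ 47.500)
(1 + P)² = (1 + 95/2)² = (97/2)² = 9409/4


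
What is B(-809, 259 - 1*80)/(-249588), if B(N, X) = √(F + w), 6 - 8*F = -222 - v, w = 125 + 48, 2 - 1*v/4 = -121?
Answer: -√263/249588 ≈ -6.4976e-5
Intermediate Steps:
v = 492 (v = 8 - 4*(-121) = 8 + 484 = 492)
w = 173
F = 90 (F = ¾ - (-222 - 1*492)/8 = ¾ - (-222 - 492)/8 = ¾ - ⅛*(-714) = ¾ + 357/4 = 90)
B(N, X) = √263 (B(N, X) = √(90 + 173) = √263)
B(-809, 259 - 1*80)/(-249588) = √263/(-249588) = √263*(-1/249588) = -√263/249588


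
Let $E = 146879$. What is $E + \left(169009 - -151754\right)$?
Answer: $467642$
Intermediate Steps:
$E + \left(169009 - -151754\right) = 146879 + \left(169009 - -151754\right) = 146879 + \left(169009 + 151754\right) = 146879 + 320763 = 467642$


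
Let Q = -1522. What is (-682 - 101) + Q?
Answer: -2305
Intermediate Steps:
(-682 - 101) + Q = (-682 - 101) - 1522 = -783 - 1522 = -2305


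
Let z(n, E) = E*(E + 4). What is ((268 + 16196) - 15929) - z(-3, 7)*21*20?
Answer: -31805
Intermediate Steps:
z(n, E) = E*(4 + E)
((268 + 16196) - 15929) - z(-3, 7)*21*20 = ((268 + 16196) - 15929) - (7*(4 + 7))*21*20 = (16464 - 15929) - (7*11)*21*20 = 535 - 77*21*20 = 535 - 1617*20 = 535 - 1*32340 = 535 - 32340 = -31805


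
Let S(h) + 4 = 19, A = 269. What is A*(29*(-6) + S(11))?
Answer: -42771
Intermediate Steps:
S(h) = 15 (S(h) = -4 + 19 = 15)
A*(29*(-6) + S(11)) = 269*(29*(-6) + 15) = 269*(-174 + 15) = 269*(-159) = -42771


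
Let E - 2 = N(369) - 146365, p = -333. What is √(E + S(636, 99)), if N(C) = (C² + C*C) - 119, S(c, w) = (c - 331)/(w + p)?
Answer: √765602630/78 ≈ 354.74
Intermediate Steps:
S(c, w) = (-331 + c)/(-333 + w) (S(c, w) = (c - 331)/(w - 333) = (-331 + c)/(-333 + w))
N(C) = -119 + 2*C² (N(C) = (C² + C²) - 119 = 2*C² - 119 = -119 + 2*C²)
E = 125840 (E = 2 + ((-119 + 2*369²) - 146365) = 2 + ((-119 + 2*136161) - 146365) = 2 + ((-119 + 272322) - 146365) = 2 + (272203 - 146365) = 2 + 125838 = 125840)
√(E + S(636, 99)) = √(125840 + (-331 + 636)/(-333 + 99)) = √(125840 + 305/(-234)) = √(125840 - 1/234*305) = √(125840 - 305/234) = √(29446255/234) = √765602630/78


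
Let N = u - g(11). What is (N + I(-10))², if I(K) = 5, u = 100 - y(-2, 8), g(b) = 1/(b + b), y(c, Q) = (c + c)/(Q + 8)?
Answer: 21427641/1936 ≈ 11068.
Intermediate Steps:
y(c, Q) = 2*c/(8 + Q) (y(c, Q) = (2*c)/(8 + Q) = 2*c/(8 + Q))
g(b) = 1/(2*b)
u = 401/4 (u = 100 - 2*(-2)/(8 + 8) = 100 - 2*(-2)/16 = 100 - 1*(-¼) = 100 + ¼ = 401/4 ≈ 100.25)
N = 4409/44 (N = 401/4 - 1/(2*11) = 401/4 - 1*1/22 = 401/4 - 1/22 = 4409/44 ≈ 100.20)
(N + I(-10))² = (4409/44 + 5)² = (4629/44)² = 21427641/1936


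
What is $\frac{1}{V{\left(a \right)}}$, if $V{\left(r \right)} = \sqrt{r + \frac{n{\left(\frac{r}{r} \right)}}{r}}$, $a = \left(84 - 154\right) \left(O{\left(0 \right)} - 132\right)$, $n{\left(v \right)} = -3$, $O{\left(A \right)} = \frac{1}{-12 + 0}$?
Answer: $\frac{5 \sqrt{40973509033338}}{3077475517} \approx 0.0104$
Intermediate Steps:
$O{\left(A \right)} = - \frac{1}{12}$ ($O{\left(A \right)} = \frac{1}{-12} = - \frac{1}{12}$)
$a = \frac{55475}{6}$ ($a = \left(84 - 154\right) \left(- \frac{1}{12} - 132\right) = \left(-70\right) \left(- \frac{1585}{12}\right) = \frac{55475}{6} \approx 9245.8$)
$V{\left(r \right)} = \sqrt{r - \frac{3}{r}}$
$\frac{1}{V{\left(a \right)}} = \frac{1}{\sqrt{\frac{55475}{6} - \frac{3}{\frac{55475}{6}}}} = \frac{1}{\sqrt{\frac{55475}{6} - \frac{18}{55475}}} = \frac{1}{\sqrt{\frac{3077475517}{332850}}} = \frac{1}{\frac{1}{66570} \sqrt{40973509033338}} = \frac{5 \sqrt{40973509033338}}{3077475517}$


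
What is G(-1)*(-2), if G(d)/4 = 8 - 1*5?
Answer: -24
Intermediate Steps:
G(d) = 12 (G(d) = 4*(8 - 1*5) = 4*(8 - 5) = 4*3 = 12)
G(-1)*(-2) = 12*(-2) = -24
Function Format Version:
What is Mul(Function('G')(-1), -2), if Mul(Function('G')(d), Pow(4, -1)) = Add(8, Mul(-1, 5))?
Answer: -24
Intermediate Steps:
Function('G')(d) = 12 (Function('G')(d) = Mul(4, Add(8, Mul(-1, 5))) = Mul(4, Add(8, -5)) = Mul(4, 3) = 12)
Mul(Function('G')(-1), -2) = Mul(12, -2) = -24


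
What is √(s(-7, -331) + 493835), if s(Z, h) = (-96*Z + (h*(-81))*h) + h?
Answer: I*√8380265 ≈ 2894.9*I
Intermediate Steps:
s(Z, h) = h - 96*Z - 81*h² (s(Z, h) = (-96*Z + (-81*h)*h) + h = (-96*Z - 81*h²) + h = h - 96*Z - 81*h²)
√(s(-7, -331) + 493835) = √((-331 - 96*(-7) - 81*(-331)²) + 493835) = √((-331 + 672 - 81*109561) + 493835) = √((-331 + 672 - 8874441) + 493835) = √(-8874100 + 493835) = √(-8380265) = I*√8380265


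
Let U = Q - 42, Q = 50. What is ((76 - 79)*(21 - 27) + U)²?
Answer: 676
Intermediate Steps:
U = 8 (U = 50 - 42 = 8)
((76 - 79)*(21 - 27) + U)² = ((76 - 79)*(21 - 27) + 8)² = (-3*(-6) + 8)² = (18 + 8)² = 26² = 676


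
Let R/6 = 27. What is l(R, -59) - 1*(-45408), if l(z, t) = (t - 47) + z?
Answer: 45464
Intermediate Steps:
R = 162 (R = 6*27 = 162)
l(z, t) = -47 + t + z (l(z, t) = (-47 + t) + z = -47 + t + z)
l(R, -59) - 1*(-45408) = (-47 - 59 + 162) - 1*(-45408) = 56 + 45408 = 45464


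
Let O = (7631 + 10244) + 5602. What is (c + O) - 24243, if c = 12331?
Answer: 11565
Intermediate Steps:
O = 23477 (O = 17875 + 5602 = 23477)
(c + O) - 24243 = (12331 + 23477) - 24243 = 35808 - 24243 = 11565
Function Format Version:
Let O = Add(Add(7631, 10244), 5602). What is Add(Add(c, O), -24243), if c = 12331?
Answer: 11565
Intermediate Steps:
O = 23477 (O = Add(17875, 5602) = 23477)
Add(Add(c, O), -24243) = Add(Add(12331, 23477), -24243) = Add(35808, -24243) = 11565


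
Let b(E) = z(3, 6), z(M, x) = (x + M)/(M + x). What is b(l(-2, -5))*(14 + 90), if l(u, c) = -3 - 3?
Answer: 104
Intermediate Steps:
l(u, c) = -6
z(M, x) = 1 (z(M, x) = (M + x)/(M + x) = 1)
b(E) = 1
b(l(-2, -5))*(14 + 90) = 1*(14 + 90) = 1*104 = 104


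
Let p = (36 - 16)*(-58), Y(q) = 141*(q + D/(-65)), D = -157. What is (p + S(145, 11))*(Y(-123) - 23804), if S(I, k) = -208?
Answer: 3628507824/65 ≈ 5.5823e+7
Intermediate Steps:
Y(q) = 22137/65 + 141*q (Y(q) = 141*(q - 157/(-65)) = 141*(q - 157*(-1/65)) = 141*(q + 157/65) = 141*(157/65 + q) = 22137/65 + 141*q)
p = -1160 (p = 20*(-58) = -1160)
(p + S(145, 11))*(Y(-123) - 23804) = (-1160 - 208)*((22137/65 + 141*(-123)) - 23804) = -1368*((22137/65 - 17343) - 23804) = -1368*(-1105158/65 - 23804) = -1368*(-2652418/65) = 3628507824/65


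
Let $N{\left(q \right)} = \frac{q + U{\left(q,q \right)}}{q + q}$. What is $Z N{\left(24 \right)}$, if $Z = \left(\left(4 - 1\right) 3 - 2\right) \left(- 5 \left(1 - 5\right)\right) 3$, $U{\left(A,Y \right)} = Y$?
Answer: $420$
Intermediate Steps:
$N{\left(q \right)} = 1$ ($N{\left(q \right)} = \frac{q + q}{q + q} = \frac{2 q}{2 q} = 2 q \frac{1}{2 q} = 1$)
$Z = 420$ ($Z = \left(3 \cdot 3 - 2\right) \left(\left(-5\right) \left(-4\right)\right) 3 = \left(9 - 2\right) 20 \cdot 3 = 7 \cdot 20 \cdot 3 = 140 \cdot 3 = 420$)
$Z N{\left(24 \right)} = 420 \cdot 1 = 420$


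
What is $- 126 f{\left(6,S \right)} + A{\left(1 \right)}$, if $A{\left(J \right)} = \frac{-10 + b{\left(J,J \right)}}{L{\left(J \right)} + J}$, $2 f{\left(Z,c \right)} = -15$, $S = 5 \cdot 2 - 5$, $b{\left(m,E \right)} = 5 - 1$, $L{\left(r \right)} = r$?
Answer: $942$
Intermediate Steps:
$b{\left(m,E \right)} = 4$ ($b{\left(m,E \right)} = 5 - 1 = 4$)
$S = 5$ ($S = 10 - 5 = 5$)
$f{\left(Z,c \right)} = - \frac{15}{2}$ ($f{\left(Z,c \right)} = \frac{1}{2} \left(-15\right) = - \frac{15}{2}$)
$A{\left(J \right)} = - \frac{3}{J}$ ($A{\left(J \right)} = \frac{-10 + 4}{J + J} = - \frac{6}{2 J} = - 6 \frac{1}{2 J} = - \frac{3}{J}$)
$- 126 f{\left(6,S \right)} + A{\left(1 \right)} = \left(-126\right) \left(- \frac{15}{2}\right) - \frac{3}{1} = 945 - 3 = 942$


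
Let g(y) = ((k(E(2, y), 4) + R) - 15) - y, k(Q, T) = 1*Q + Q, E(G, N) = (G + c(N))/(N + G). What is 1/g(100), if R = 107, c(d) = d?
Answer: -⅙ ≈ -0.16667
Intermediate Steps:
E(G, N) = 1 (E(G, N) = (G + N)/(N + G) = (G + N)/(G + N) = 1)
k(Q, T) = 2*Q (k(Q, T) = Q + Q = 2*Q)
g(y) = 94 - y (g(y) = ((2*1 + 107) - 15) - y = ((2 + 107) - 15) - y = (109 - 15) - y = 94 - y)
1/g(100) = 1/(94 - 1*100) = 1/(94 - 100) = 1/(-6) = -⅙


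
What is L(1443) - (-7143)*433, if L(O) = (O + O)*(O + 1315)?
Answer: 11052507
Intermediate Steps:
L(O) = 2*O*(1315 + O) (L(O) = (2*O)*(1315 + O) = 2*O*(1315 + O))
L(1443) - (-7143)*433 = 2*1443*(1315 + 1443) - (-7143)*433 = 2*1443*2758 - 1*(-3092919) = 7959588 + 3092919 = 11052507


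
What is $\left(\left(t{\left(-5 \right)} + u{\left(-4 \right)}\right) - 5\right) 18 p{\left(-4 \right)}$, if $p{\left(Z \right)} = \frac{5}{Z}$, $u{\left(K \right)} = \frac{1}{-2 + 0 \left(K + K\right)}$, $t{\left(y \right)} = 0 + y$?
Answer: $\frac{945}{4} \approx 236.25$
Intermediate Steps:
$t{\left(y \right)} = y$
$u{\left(K \right)} = - \frac{1}{2}$ ($u{\left(K \right)} = \frac{1}{-2 + 0 \cdot 2 K} = \frac{1}{-2 + 0} = \frac{1}{-2} = - \frac{1}{2}$)
$\left(\left(t{\left(-5 \right)} + u{\left(-4 \right)}\right) - 5\right) 18 p{\left(-4 \right)} = \left(\left(-5 - \frac{1}{2}\right) - 5\right) 18 \frac{5}{-4} = \left(- \frac{11}{2} - 5\right) 18 \cdot 5 \left(- \frac{1}{4}\right) = \left(- \frac{21}{2}\right) 18 \left(- \frac{5}{4}\right) = \left(-189\right) \left(- \frac{5}{4}\right) = \frac{945}{4}$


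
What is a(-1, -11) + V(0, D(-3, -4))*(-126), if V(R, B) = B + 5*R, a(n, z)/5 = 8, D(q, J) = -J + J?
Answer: 40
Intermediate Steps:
D(q, J) = 0
a(n, z) = 40 (a(n, z) = 5*8 = 40)
a(-1, -11) + V(0, D(-3, -4))*(-126) = 40 + (0 + 5*0)*(-126) = 40 + (0 + 0)*(-126) = 40 + 0*(-126) = 40 + 0 = 40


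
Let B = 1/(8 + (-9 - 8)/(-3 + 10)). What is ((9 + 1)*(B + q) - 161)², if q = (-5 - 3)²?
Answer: 351600001/1521 ≈ 2.3116e+5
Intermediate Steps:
B = 7/39 (B = 1/(8 - 17/7) = 1/(39/7) = 7/39 ≈ 0.17949)
q = 64 (q = (-8)² = 64)
((9 + 1)*(B + q) - 161)² = ((9 + 1)*(7/39 + 64) - 161)² = (10*(2503/39) - 161)² = (25030/39 - 161)² = (18751/39)² = 351600001/1521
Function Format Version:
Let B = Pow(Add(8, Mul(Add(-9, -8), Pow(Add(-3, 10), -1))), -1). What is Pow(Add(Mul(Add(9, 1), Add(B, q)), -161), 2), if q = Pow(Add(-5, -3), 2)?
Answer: Rational(351600001, 1521) ≈ 2.3116e+5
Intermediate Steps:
B = Rational(7, 39) (B = Pow(Add(8, Mul(-17, Pow(7, -1))), -1) = Pow(Add(8, Mul(-17, Rational(1, 7))), -1) = Pow(Add(8, Rational(-17, 7)), -1) = Pow(Rational(39, 7), -1) = Rational(7, 39) ≈ 0.17949)
q = 64 (q = Pow(-8, 2) = 64)
Pow(Add(Mul(Add(9, 1), Add(B, q)), -161), 2) = Pow(Add(Mul(Add(9, 1), Add(Rational(7, 39), 64)), -161), 2) = Pow(Add(Mul(10, Rational(2503, 39)), -161), 2) = Pow(Add(Rational(25030, 39), -161), 2) = Pow(Rational(18751, 39), 2) = Rational(351600001, 1521)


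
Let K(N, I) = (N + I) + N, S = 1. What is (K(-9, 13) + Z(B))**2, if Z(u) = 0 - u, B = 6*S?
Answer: 121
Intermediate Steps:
B = 6 (B = 6*1 = 6)
K(N, I) = I + 2*N (K(N, I) = (I + N) + N = I + 2*N)
Z(u) = -u
(K(-9, 13) + Z(B))**2 = ((13 + 2*(-9)) - 1*6)**2 = ((13 - 18) - 6)**2 = (-5 - 6)**2 = (-11)**2 = 121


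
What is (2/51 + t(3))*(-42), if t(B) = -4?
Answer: 2828/17 ≈ 166.35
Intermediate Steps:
(2/51 + t(3))*(-42) = (2/51 - 4)*(-42) = -202/51*(-42) = 2828/17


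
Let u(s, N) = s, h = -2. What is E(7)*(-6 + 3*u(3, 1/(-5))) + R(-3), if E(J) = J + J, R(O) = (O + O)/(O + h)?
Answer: 216/5 ≈ 43.200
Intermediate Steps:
R(O) = 2*O/(-2 + O) (R(O) = (O + O)/(O - 2) = (2*O)/(-2 + O) = 2*O/(-2 + O))
E(J) = 2*J
E(7)*(-6 + 3*u(3, 1/(-5))) + R(-3) = (2*7)*(-6 + 3*3) + 2*(-3)/(-2 - 3) = 14*(-6 + 9) + 2*(-3)/(-5) = 14*3 + 2*(-3)*(-1/5) = 42 + 6/5 = 216/5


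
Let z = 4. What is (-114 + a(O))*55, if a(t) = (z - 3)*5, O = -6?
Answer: -5995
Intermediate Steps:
a(t) = 5 (a(t) = (4 - 3)*5 = 1*5 = 5)
(-114 + a(O))*55 = (-114 + 5)*55 = -109*55 = -5995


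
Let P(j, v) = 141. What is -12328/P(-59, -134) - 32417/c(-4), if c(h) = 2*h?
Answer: 4472173/1128 ≈ 3964.7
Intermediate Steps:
-12328/P(-59, -134) - 32417/c(-4) = -12328/141 - 32417/(2*(-4)) = -12328*1/141 - 32417/(-8) = -12328/141 - 32417*(-1/8) = -12328/141 + 32417/8 = 4472173/1128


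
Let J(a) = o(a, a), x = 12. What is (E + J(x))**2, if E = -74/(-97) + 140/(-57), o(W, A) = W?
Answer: 3247404196/30569841 ≈ 106.23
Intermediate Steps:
J(a) = a
E = -9362/5529 (E = -74*(-1/97) + 140*(-1/57) = 74/97 - 140/57 = -9362/5529 ≈ -1.6933)
(E + J(x))**2 = (-9362/5529 + 12)**2 = (56986/5529)**2 = 3247404196/30569841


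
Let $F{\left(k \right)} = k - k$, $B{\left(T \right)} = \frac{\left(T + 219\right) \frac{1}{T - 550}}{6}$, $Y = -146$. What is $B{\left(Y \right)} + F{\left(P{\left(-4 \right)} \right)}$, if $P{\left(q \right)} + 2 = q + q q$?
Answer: $- \frac{73}{4176} \approx -0.017481$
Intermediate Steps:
$B{\left(T \right)} = \frac{219 + T}{6 \left(-550 + T\right)}$ ($B{\left(T \right)} = \frac{219 + T}{-550 + T} \frac{1}{6} = \frac{219 + T}{6 \left(-550 + T\right)}$)
$P{\left(q \right)} = -2 + q + q^{2}$ ($P{\left(q \right)} = -2 + \left(q + q q\right) = -2 + \left(q + q^{2}\right) = -2 + q + q^{2}$)
$F{\left(k \right)} = 0$
$B{\left(Y \right)} + F{\left(P{\left(-4 \right)} \right)} = \frac{219 - 146}{6 \left(-550 - 146\right)} + 0 = \frac{1}{6} \frac{1}{-696} \cdot 73 + 0 = \frac{1}{6} \left(- \frac{1}{696}\right) 73 + 0 = - \frac{73}{4176} + 0 = - \frac{73}{4176}$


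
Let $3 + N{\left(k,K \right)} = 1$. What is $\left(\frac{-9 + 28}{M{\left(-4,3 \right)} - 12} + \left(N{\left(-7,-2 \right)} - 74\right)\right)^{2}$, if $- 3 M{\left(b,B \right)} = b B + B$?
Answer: $\frac{494209}{81} \approx 6101.3$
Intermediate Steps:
$M{\left(b,B \right)} = - \frac{B}{3} - \frac{B b}{3}$ ($M{\left(b,B \right)} = - \frac{b B + B}{3} = - \frac{B b + B}{3} = - \frac{B + B b}{3} = - \frac{B}{3} - \frac{B b}{3}$)
$N{\left(k,K \right)} = -2$ ($N{\left(k,K \right)} = -3 + 1 = -2$)
$\left(\frac{-9 + 28}{M{\left(-4,3 \right)} - 12} + \left(N{\left(-7,-2 \right)} - 74\right)\right)^{2} = \left(\frac{-9 + 28}{\left(- \frac{1}{3}\right) 3 \left(1 - 4\right) - 12} - 76\right)^{2} = \left(\frac{19}{\left(- \frac{1}{3}\right) 3 \left(-3\right) - 12} - 76\right)^{2} = \left(\frac{19}{3 - 12} - 76\right)^{2} = \left(\frac{19}{-9} - 76\right)^{2} = \left(19 \left(- \frac{1}{9}\right) - 76\right)^{2} = \left(- \frac{19}{9} - 76\right)^{2} = \left(- \frac{703}{9}\right)^{2} = \frac{494209}{81}$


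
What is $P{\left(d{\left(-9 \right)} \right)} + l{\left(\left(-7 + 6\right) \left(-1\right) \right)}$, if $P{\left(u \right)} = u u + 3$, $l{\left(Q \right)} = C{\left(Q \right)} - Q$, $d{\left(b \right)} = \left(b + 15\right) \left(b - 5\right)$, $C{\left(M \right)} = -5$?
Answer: $7053$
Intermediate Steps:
$d{\left(b \right)} = \left(-5 + b\right) \left(15 + b\right)$ ($d{\left(b \right)} = \left(15 + b\right) \left(-5 + b\right) = \left(-5 + b\right) \left(15 + b\right)$)
$l{\left(Q \right)} = -5 - Q$
$P{\left(u \right)} = 3 + u^{2}$ ($P{\left(u \right)} = u^{2} + 3 = 3 + u^{2}$)
$P{\left(d{\left(-9 \right)} \right)} + l{\left(\left(-7 + 6\right) \left(-1\right) \right)} = \left(3 + \left(-75 + \left(-9\right)^{2} + 10 \left(-9\right)\right)^{2}\right) - \left(5 + \left(-7 + 6\right) \left(-1\right)\right) = \left(3 + \left(-75 + 81 - 90\right)^{2}\right) - \left(5 - -1\right) = \left(3 + \left(-84\right)^{2}\right) - 6 = \left(3 + 7056\right) - 6 = 7059 - 6 = 7053$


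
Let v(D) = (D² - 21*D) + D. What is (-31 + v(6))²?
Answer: 13225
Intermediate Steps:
v(D) = D² - 20*D
(-31 + v(6))² = (-31 + 6*(-20 + 6))² = (-31 + 6*(-14))² = (-31 - 84)² = (-115)² = 13225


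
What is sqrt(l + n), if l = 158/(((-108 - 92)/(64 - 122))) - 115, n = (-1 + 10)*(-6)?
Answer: I*sqrt(12318)/10 ≈ 11.099*I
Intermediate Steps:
n = -54 (n = 9*(-6) = -54)
l = -3459/50 (l = 158/((-200/(-58))) - 115 = 158/((-200*(-1/58))) - 115 = 158/(100/29) - 115 = 158*(29/100) - 115 = 2291/50 - 115 = -3459/50 ≈ -69.180)
sqrt(l + n) = sqrt(-3459/50 - 54) = sqrt(-6159/50) = I*sqrt(12318)/10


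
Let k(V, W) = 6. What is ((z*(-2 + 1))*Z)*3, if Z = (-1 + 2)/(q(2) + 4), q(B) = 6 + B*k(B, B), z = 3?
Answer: -9/22 ≈ -0.40909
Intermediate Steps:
q(B) = 6 + 6*B (q(B) = 6 + B*6 = 6 + 6*B)
Z = 1/22 (Z = (-1 + 2)/((6 + 6*2) + 4) = 1/((6 + 12) + 4) = 1/(18 + 4) = 1/22 ≈ 0.045455)
((z*(-2 + 1))*Z)*3 = ((3*(-2 + 1))*(1/22))*3 = ((3*(-1))*(1/22))*3 = -3*1/22*3 = -3/22*3 = -9/22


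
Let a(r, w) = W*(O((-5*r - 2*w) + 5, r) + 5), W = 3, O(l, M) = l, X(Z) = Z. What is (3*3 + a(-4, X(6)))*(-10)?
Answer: -630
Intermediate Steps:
a(r, w) = 30 - 15*r - 6*w (a(r, w) = 3*(((-5*r - 2*w) + 5) + 5) = 3*((5 - 5*r - 2*w) + 5) = 3*(10 - 5*r - 2*w) = 30 - 15*r - 6*w)
(3*3 + a(-4, X(6)))*(-10) = (3*3 + (30 - 15*(-4) - 6*6))*(-10) = (9 + (30 + 60 - 36))*(-10) = (9 + 54)*(-10) = 63*(-10) = -630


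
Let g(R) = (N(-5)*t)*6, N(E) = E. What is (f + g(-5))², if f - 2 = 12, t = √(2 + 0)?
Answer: 1996 - 840*√2 ≈ 808.06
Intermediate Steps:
t = √2 ≈ 1.4142
g(R) = -30*√2 (g(R) = -5*√2*6 = -30*√2)
f = 14 (f = 2 + 12 = 14)
(f + g(-5))² = (14 - 30*√2)²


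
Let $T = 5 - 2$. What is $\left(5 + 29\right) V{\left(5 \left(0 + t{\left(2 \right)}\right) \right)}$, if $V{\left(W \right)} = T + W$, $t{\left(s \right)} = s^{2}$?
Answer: $782$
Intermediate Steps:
$T = 3$ ($T = 5 - 2 = 3$)
$V{\left(W \right)} = 3 + W$
$\left(5 + 29\right) V{\left(5 \left(0 + t{\left(2 \right)}\right) \right)} = \left(5 + 29\right) \left(3 + 5 \left(0 + 2^{2}\right)\right) = 34 \left(3 + 5 \left(0 + 4\right)\right) = 34 \left(3 + 5 \cdot 4\right) = 34 \left(3 + 20\right) = 34 \cdot 23 = 782$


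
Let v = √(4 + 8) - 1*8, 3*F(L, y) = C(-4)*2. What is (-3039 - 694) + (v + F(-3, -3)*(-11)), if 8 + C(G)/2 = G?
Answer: -3565 + 2*√3 ≈ -3561.5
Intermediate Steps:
C(G) = -16 + 2*G
F(L, y) = -16 (F(L, y) = ((-16 + 2*(-4))*2)/3 = ((-16 - 8)*2)/3 = (-24*2)/3 = (⅓)*(-48) = -16)
v = -8 + 2*√3 (v = √12 - 8 = 2*√3 - 8 = -8 + 2*√3 ≈ -4.5359)
(-3039 - 694) + (v + F(-3, -3)*(-11)) = (-3039 - 694) + ((-8 + 2*√3) - 16*(-11)) = -3733 + ((-8 + 2*√3) + 176) = -3733 + (168 + 2*√3) = -3565 + 2*√3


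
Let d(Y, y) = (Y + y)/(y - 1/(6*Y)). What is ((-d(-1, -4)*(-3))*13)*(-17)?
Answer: -19890/23 ≈ -864.78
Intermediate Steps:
d(Y, y) = (Y + y)/(y - 1/(6*Y))
((-d(-1, -4)*(-3))*13)*(-17) = ((-6*(-1)*(-1 - 4)/(-1 + 6*(-1)*(-4))*(-3))*13)*(-17) = ((-6*(-1)*(-5)/(-1 + 24)*(-3))*13)*(-17) = ((-6*(-1)*(-5)/23*(-3))*13)*(-17) = ((-1*30/23*(-3))*13)*(-17) = (-30/23*(-3)*13)*(-17) = ((90/23)*13)*(-17) = (1170/23)*(-17) = -19890/23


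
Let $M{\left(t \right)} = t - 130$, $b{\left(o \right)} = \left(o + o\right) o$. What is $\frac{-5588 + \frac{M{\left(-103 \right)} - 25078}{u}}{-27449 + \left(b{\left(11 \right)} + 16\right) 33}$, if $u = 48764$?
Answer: $\frac{272518543}{923346340} \approx 0.29514$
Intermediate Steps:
$b{\left(o \right)} = 2 o^{2}$ ($b{\left(o \right)} = 2 o o = 2 o^{2}$)
$M{\left(t \right)} = -130 + t$
$\frac{-5588 + \frac{M{\left(-103 \right)} - 25078}{u}}{-27449 + \left(b{\left(11 \right)} + 16\right) 33} = \frac{-5588 + \frac{\left(-130 - 103\right) - 25078}{48764}}{-27449 + \left(2 \cdot 11^{2} + 16\right) 33} = \frac{-5588 + \left(-233 - 25078\right) \frac{1}{48764}}{-27449 + \left(2 \cdot 121 + 16\right) 33} = \frac{-5588 - \frac{25311}{48764}}{-27449 + \left(242 + 16\right) 33} = \frac{-5588 - \frac{25311}{48764}}{-27449 + 258 \cdot 33} = - \frac{272518543}{48764 \left(-27449 + 8514\right)} = - \frac{272518543}{48764 \left(-18935\right)} = \left(- \frac{272518543}{48764}\right) \left(- \frac{1}{18935}\right) = \frac{272518543}{923346340}$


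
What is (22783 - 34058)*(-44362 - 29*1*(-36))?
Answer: 488410450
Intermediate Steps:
(22783 - 34058)*(-44362 - 29*1*(-36)) = -11275*(-44362 - 29*(-36)) = -11275*(-44362 + 1044) = -11275*(-43318) = 488410450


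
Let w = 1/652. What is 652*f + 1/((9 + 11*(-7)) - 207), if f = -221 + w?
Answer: -39625026/275 ≈ -1.4409e+5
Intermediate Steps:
w = 1/652 ≈ 0.0015337
f = -144091/652 (f = -221 + 1/652 = -144091/652 ≈ -221.00)
652*f + 1/((9 + 11*(-7)) - 207) = 652*(-144091/652) + 1/((9 + 11*(-7)) - 207) = -144091 + 1/((9 - 77) - 207) = -144091 + 1/(-68 - 207) = -144091 + 1/(-275) = -144091 - 1/275 = -39625026/275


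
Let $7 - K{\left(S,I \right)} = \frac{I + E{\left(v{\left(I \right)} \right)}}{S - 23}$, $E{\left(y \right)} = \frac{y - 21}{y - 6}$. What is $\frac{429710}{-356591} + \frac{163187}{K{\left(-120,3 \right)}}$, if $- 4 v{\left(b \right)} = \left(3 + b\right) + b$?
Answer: $\frac{91529708369991}{3949245325} \approx 23177.0$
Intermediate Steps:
$v{\left(b \right)} = - \frac{3}{4} - \frac{b}{2}$ ($v{\left(b \right)} = - \frac{\left(3 + b\right) + b}{4} = - \frac{3 + 2 b}{4} = - \frac{3}{4} - \frac{b}{2}$)
$E{\left(y \right)} = \frac{-21 + y}{-6 + y}$
$K{\left(S,I \right)} = 7 - \frac{I + \frac{- \frac{87}{4} - \frac{I}{2}}{- \frac{27}{4} - \frac{I}{2}}}{-23 + S}$ ($K{\left(S,I \right)} = 7 - \frac{I + \frac{-21 - \left(\frac{3}{4} + \frac{I}{2}\right)}{-6 - \left(\frac{3}{4} + \frac{I}{2}\right)}}{S - 23} = 7 - \frac{I + \frac{- \frac{87}{4} - \frac{I}{2}}{- \frac{27}{4} - \frac{I}{2}}}{-23 + S}$)
$\frac{429710}{-356591} + \frac{163187}{K{\left(-120,3 \right)}} = \frac{429710}{-356591} + \frac{163187}{\frac{1}{-23 - 120} \frac{1}{27 + 2 \cdot 3} \left(-87 - 6 - \left(27 + 2 \cdot 3\right) \left(161 + 3 - -840\right)\right)} = 429710 \left(- \frac{1}{356591}\right) + \frac{163187}{\frac{1}{-143} \frac{1}{27 + 6} \left(-87 - 6 - \left(27 + 6\right) \left(161 + 3 + 840\right)\right)} = - \frac{429710}{356591} + \frac{163187}{\left(- \frac{1}{143}\right) \frac{1}{33} \left(-87 - 6 - 33 \cdot 1004\right)} = - \frac{429710}{356591} + \frac{163187}{\left(- \frac{1}{143}\right) \frac{1}{33} \left(-87 - 6 - 33132\right)} = - \frac{429710}{356591} + \frac{163187}{\left(- \frac{1}{143}\right) \frac{1}{33} \left(-33225\right)} = - \frac{429710}{356591} + \frac{163187}{\frac{11075}{1573}} = - \frac{429710}{356591} + 163187 \cdot \frac{1573}{11075} = - \frac{429710}{356591} + \frac{256693151}{11075} = \frac{91529708369991}{3949245325}$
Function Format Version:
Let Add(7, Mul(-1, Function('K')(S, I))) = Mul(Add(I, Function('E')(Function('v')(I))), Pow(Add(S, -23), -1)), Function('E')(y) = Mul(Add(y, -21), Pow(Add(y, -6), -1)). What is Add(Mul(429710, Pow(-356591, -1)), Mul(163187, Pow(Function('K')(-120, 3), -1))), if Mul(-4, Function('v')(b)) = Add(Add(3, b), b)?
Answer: Rational(91529708369991, 3949245325) ≈ 23177.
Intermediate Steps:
Function('v')(b) = Add(Rational(-3, 4), Mul(Rational(-1, 2), b)) (Function('v')(b) = Mul(Rational(-1, 4), Add(Add(3, b), b)) = Mul(Rational(-1, 4), Add(3, Mul(2, b))) = Add(Rational(-3, 4), Mul(Rational(-1, 2), b)))
Function('E')(y) = Mul(Pow(Add(-6, y), -1), Add(-21, y)) (Function('E')(y) = Mul(Add(-21, y), Pow(Add(-6, y), -1)) = Mul(Pow(Add(-6, y), -1), Add(-21, y)))
Function('K')(S, I) = Add(7, Mul(-1, Pow(Add(-23, S), -1), Add(I, Mul(Pow(Add(Rational(-27, 4), Mul(Rational(-1, 2), I)), -1), Add(Rational(-87, 4), Mul(Rational(-1, 2), I)))))) (Function('K')(S, I) = Add(7, Mul(-1, Mul(Add(I, Mul(Pow(Add(-6, Add(Rational(-3, 4), Mul(Rational(-1, 2), I))), -1), Add(-21, Add(Rational(-3, 4), Mul(Rational(-1, 2), I))))), Pow(Add(S, -23), -1)))) = Add(7, Mul(-1, Mul(Add(I, Mul(Pow(Add(Rational(-27, 4), Mul(Rational(-1, 2), I)), -1), Add(Rational(-87, 4), Mul(Rational(-1, 2), I)))), Pow(Add(-23, S), -1)))) = Add(7, Mul(-1, Mul(Pow(Add(-23, S), -1), Add(I, Mul(Pow(Add(Rational(-27, 4), Mul(Rational(-1, 2), I)), -1), Add(Rational(-87, 4), Mul(Rational(-1, 2), I))))))) = Add(7, Mul(-1, Pow(Add(-23, S), -1), Add(I, Mul(Pow(Add(Rational(-27, 4), Mul(Rational(-1, 2), I)), -1), Add(Rational(-87, 4), Mul(Rational(-1, 2), I)))))))
Add(Mul(429710, Pow(-356591, -1)), Mul(163187, Pow(Function('K')(-120, 3), -1))) = Add(Mul(429710, Pow(-356591, -1)), Mul(163187, Pow(Mul(Pow(Add(-23, -120), -1), Pow(Add(27, Mul(2, 3)), -1), Add(-87, Mul(-2, 3), Mul(-1, Add(27, Mul(2, 3)), Add(161, 3, Mul(-7, -120))))), -1))) = Add(Mul(429710, Rational(-1, 356591)), Mul(163187, Pow(Mul(Pow(-143, -1), Pow(Add(27, 6), -1), Add(-87, -6, Mul(-1, Add(27, 6), Add(161, 3, 840)))), -1))) = Add(Rational(-429710, 356591), Mul(163187, Pow(Mul(Rational(-1, 143), Pow(33, -1), Add(-87, -6, Mul(-1, 33, 1004))), -1))) = Add(Rational(-429710, 356591), Mul(163187, Pow(Mul(Rational(-1, 143), Rational(1, 33), Add(-87, -6, -33132)), -1))) = Add(Rational(-429710, 356591), Mul(163187, Pow(Mul(Rational(-1, 143), Rational(1, 33), -33225), -1))) = Add(Rational(-429710, 356591), Mul(163187, Pow(Rational(11075, 1573), -1))) = Add(Rational(-429710, 356591), Mul(163187, Rational(1573, 11075))) = Add(Rational(-429710, 356591), Rational(256693151, 11075)) = Rational(91529708369991, 3949245325)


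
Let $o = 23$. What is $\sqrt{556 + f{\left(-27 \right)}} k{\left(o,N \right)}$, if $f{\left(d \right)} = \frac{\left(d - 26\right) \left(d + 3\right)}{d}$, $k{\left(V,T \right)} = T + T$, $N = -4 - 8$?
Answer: $- 16 \sqrt{1145} \approx -541.41$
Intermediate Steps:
$N = -12$ ($N = -4 - 8 = -12$)
$k{\left(V,T \right)} = 2 T$
$f{\left(d \right)} = \frac{\left(-26 + d\right) \left(3 + d\right)}{d}$
$\sqrt{556 + f{\left(-27 \right)}} k{\left(o,N \right)} = \sqrt{556 - \left(50 - \frac{26}{9}\right)} 2 \left(-12\right) = \sqrt{556 - \frac{424}{9}} \left(-24\right) = \sqrt{\frac{4580}{9}} \left(-24\right) = \frac{2 \sqrt{1145}}{3} \left(-24\right) = - 16 \sqrt{1145}$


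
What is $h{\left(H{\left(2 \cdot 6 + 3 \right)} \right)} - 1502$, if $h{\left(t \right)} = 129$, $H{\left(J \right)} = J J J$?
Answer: $-1373$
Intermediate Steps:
$H{\left(J \right)} = J^{3}$ ($H{\left(J \right)} = J J^{2} = J^{3}$)
$h{\left(H{\left(2 \cdot 6 + 3 \right)} \right)} - 1502 = 129 - 1502 = -1373$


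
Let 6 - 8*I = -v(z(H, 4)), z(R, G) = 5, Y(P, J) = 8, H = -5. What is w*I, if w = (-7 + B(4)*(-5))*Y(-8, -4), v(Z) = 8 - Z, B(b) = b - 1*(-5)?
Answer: -468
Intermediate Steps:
B(b) = 5 + b (B(b) = b + 5 = 5 + b)
I = 9/8 (I = ¾ - (-1)*(8 - 1*5)/8 = ¾ - (-1)*(8 - 5)/8 = ¾ - (-1)*3/8 = ¾ - ⅛*(-3) = ¾ + 3/8 = 9/8 ≈ 1.1250)
w = -416 (w = (-7 + (5 + 4)*(-5))*8 = (-7 + 9*(-5))*8 = (-7 - 45)*8 = -52*8 = -416)
w*I = -416*9/8 = -468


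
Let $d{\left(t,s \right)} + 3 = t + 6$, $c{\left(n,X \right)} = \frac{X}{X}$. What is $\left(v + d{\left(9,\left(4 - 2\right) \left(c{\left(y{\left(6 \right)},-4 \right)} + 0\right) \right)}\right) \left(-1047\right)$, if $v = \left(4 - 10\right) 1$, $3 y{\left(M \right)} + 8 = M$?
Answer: $-6282$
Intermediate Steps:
$y{\left(M \right)} = - \frac{8}{3} + \frac{M}{3}$
$c{\left(n,X \right)} = 1$
$d{\left(t,s \right)} = 3 + t$ ($d{\left(t,s \right)} = -3 + \left(t + 6\right) = -3 + \left(6 + t\right) = 3 + t$)
$v = -6$ ($v = \left(-6\right) 1 = -6$)
$\left(v + d{\left(9,\left(4 - 2\right) \left(c{\left(y{\left(6 \right)},-4 \right)} + 0\right) \right)}\right) \left(-1047\right) = \left(-6 + \left(3 + 9\right)\right) \left(-1047\right) = \left(-6 + 12\right) \left(-1047\right) = 6 \left(-1047\right) = -6282$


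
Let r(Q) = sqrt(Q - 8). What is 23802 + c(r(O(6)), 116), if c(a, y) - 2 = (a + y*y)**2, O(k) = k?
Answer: 181087738 + 26912*I*sqrt(2) ≈ 1.8109e+8 + 38059.0*I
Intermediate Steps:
r(Q) = sqrt(-8 + Q)
c(a, y) = 2 + (a + y**2)**2 (c(a, y) = 2 + (a + y*y)**2 = 2 + (a + y**2)**2)
23802 + c(r(O(6)), 116) = 23802 + (2 + (sqrt(-8 + 6) + 116**2)**2) = 23802 + (2 + (sqrt(-2) + 13456)**2) = 23802 + (2 + (I*sqrt(2) + 13456)**2) = 23802 + (2 + (13456 + I*sqrt(2))**2) = 23804 + (13456 + I*sqrt(2))**2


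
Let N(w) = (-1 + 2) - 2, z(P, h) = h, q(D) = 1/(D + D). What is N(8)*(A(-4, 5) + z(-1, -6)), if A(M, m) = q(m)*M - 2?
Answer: 42/5 ≈ 8.4000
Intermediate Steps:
q(D) = 1/(2*D)
N(w) = -1 (N(w) = 1 - 2 = -1)
A(M, m) = -2 + M/(2*m) (A(M, m) = (1/(2*m))*M - 2 = M/(2*m) - 2 = -2 + M/(2*m))
N(8)*(A(-4, 5) + z(-1, -6)) = -((-2 + (½)*(-4)/5) - 6) = -((-2 + (½)*(-4)*(⅕)) - 6) = -((-2 - ⅖) - 6) = -(-12/5 - 6) = -1*(-42/5) = 42/5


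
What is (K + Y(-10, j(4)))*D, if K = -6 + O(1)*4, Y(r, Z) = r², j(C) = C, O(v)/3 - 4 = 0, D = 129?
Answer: 18318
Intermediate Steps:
O(v) = 12 (O(v) = 12 + 3*0 = 12 + 0 = 12)
K = 42 (K = -6 + 12*4 = -6 + 48 = 42)
(K + Y(-10, j(4)))*D = (42 + (-10)²)*129 = (42 + 100)*129 = 142*129 = 18318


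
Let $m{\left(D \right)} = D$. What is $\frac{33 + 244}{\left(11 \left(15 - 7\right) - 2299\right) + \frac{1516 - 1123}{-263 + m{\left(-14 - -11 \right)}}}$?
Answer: $- \frac{73682}{588519} \approx -0.1252$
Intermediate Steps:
$\frac{33 + 244}{\left(11 \left(15 - 7\right) - 2299\right) + \frac{1516 - 1123}{-263 + m{\left(-14 - -11 \right)}}} = \frac{33 + 244}{\left(11 \left(15 - 7\right) - 2299\right) + \frac{1516 - 1123}{-263 - 3}} = \frac{277}{\left(11 \cdot 8 - 2299\right) + \frac{393}{-263 + \left(-14 + 11\right)}} = \frac{277}{\left(88 - 2299\right) + \frac{393}{-263 - 3}} = \frac{277}{-2211 + \frac{393}{-266}} = \frac{277}{-2211 + 393 \left(- \frac{1}{266}\right)} = \frac{277}{-2211 - \frac{393}{266}} = \frac{277}{- \frac{588519}{266}} = 277 \left(- \frac{266}{588519}\right) = - \frac{73682}{588519}$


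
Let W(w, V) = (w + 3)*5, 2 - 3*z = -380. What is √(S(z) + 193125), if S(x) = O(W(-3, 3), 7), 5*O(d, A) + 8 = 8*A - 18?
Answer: 3*√21459 ≈ 439.47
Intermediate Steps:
z = 382/3 (z = ⅔ - ⅓*(-380) = ⅔ + 380/3 = 382/3 ≈ 127.33)
W(w, V) = 15 + 5*w (W(w, V) = (3 + w)*5 = 15 + 5*w)
O(d, A) = -26/5 + 8*A/5 (O(d, A) = -8/5 + (8*A - 18)/5 = -8/5 + (-18 + 8*A)/5 = -8/5 + (-18/5 + 8*A/5) = -26/5 + 8*A/5)
S(x) = 6 (S(x) = -26/5 + (8/5)*7 = -26/5 + 56/5 = 6)
√(S(z) + 193125) = √(6 + 193125) = √193131 = 3*√21459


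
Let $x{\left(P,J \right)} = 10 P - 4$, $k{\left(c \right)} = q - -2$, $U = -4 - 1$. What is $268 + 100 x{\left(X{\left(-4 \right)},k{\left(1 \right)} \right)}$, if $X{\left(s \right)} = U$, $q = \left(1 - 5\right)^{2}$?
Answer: $-5132$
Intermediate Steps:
$U = -5$ ($U = -4 - 1 = -5$)
$q = 16$ ($q = \left(-4\right)^{2} = 16$)
$X{\left(s \right)} = -5$
$k{\left(c \right)} = 18$ ($k{\left(c \right)} = 16 - -2 = 16 + 2 = 18$)
$x{\left(P,J \right)} = -4 + 10 P$
$268 + 100 x{\left(X{\left(-4 \right)},k{\left(1 \right)} \right)} = 268 + 100 \left(-4 + 10 \left(-5\right)\right) = 268 + 100 \left(-4 - 50\right) = 268 + 100 \left(-54\right) = 268 - 5400 = -5132$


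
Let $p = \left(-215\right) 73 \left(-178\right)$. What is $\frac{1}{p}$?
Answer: $\frac{1}{2793710} \approx 3.5795 \cdot 10^{-7}$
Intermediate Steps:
$p = 2793710$ ($p = \left(-15695\right) \left(-178\right) = 2793710$)
$\frac{1}{p} = \frac{1}{2793710}$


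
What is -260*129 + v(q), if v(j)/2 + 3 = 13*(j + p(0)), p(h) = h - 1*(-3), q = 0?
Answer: -33468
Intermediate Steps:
p(h) = 3 + h (p(h) = h + 3 = 3 + h)
v(j) = 72 + 26*j (v(j) = -6 + 2*(13*(j + (3 + 0))) = -6 + 2*(13*(j + 3)) = -6 + 2*(13*(3 + j)) = -6 + 2*(39 + 13*j) = -6 + (78 + 26*j) = 72 + 26*j)
-260*129 + v(q) = -260*129 + (72 + 26*0) = -33540 + (72 + 0) = -33540 + 72 = -33468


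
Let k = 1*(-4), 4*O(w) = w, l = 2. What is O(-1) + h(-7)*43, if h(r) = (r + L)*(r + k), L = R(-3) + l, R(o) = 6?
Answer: -1893/4 ≈ -473.25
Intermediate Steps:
O(w) = w/4
L = 8 (L = 6 + 2 = 8)
k = -4
h(r) = (-4 + r)*(8 + r) (h(r) = (r + 8)*(r - 4) = (8 + r)*(-4 + r) = (-4 + r)*(8 + r))
O(-1) + h(-7)*43 = (1/4)*(-1) + (-32 + (-7)**2 + 4*(-7))*43 = -1/4 + (-32 + 49 - 28)*43 = -1/4 - 11*43 = -1/4 - 473 = -1893/4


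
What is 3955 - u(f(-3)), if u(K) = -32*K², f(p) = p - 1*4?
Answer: 5523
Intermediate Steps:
f(p) = -4 + p (f(p) = p - 4 = -4 + p)
3955 - u(f(-3)) = 3955 - (-32)*(-4 - 3)² = 3955 - (-32)*(-7)² = 3955 - (-32)*49 = 3955 - 1*(-1568) = 3955 + 1568 = 5523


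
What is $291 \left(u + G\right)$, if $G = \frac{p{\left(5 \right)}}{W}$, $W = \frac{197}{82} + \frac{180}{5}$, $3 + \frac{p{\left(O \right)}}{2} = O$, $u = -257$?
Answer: $- \frac{235408815}{3149} \approx -74757.0$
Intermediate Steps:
$p{\left(O \right)} = -6 + 2 O$
$W = \frac{3149}{82}$ ($W = 197 \cdot \frac{1}{82} + 180 \cdot \frac{1}{5} = \frac{197}{82} + 36 = \frac{3149}{82} \approx 38.402$)
$G = \frac{328}{3149}$ ($G = \frac{-6 + 2 \cdot 5}{\frac{3149}{82}} = \left(-6 + 10\right) \frac{82}{3149} = 4 \cdot \frac{82}{3149} = \frac{328}{3149} \approx 0.10416$)
$291 \left(u + G\right) = 291 \left(-257 + \frac{328}{3149}\right) = 291 \left(- \frac{808965}{3149}\right) = - \frac{235408815}{3149}$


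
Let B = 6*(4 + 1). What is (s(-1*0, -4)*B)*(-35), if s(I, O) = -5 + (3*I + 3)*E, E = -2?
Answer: 11550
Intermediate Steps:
B = 30 (B = 6*5 = 30)
s(I, O) = -11 - 6*I (s(I, O) = -5 + (3*I + 3)*(-2) = -5 + (3 + 3*I)*(-2) = -5 + (-6 - 6*I) = -11 - 6*I)
(s(-1*0, -4)*B)*(-35) = ((-11 - (-6)*0)*30)*(-35) = ((-11 - 6*0)*30)*(-35) = ((-11 + 0)*30)*(-35) = -11*30*(-35) = -330*(-35) = 11550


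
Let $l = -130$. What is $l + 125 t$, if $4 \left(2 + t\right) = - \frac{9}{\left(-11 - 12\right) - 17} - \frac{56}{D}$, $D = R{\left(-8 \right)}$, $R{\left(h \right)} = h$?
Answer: $- \frac{4935}{32} \approx -154.22$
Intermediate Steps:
$D = -8$
$t = - \frac{31}{160}$ ($t = -2 + \frac{- \frac{9}{\left(-11 - 12\right) - 17} - \frac{56}{-8}}{4} = -2 + \frac{- \frac{9}{-23 - 17} - -7}{4} = -2 + \frac{- \frac{9}{-40} + 7}{4} = -2 + \frac{\left(-9\right) \left(- \frac{1}{40}\right) + 7}{4} = -2 + \frac{\frac{9}{40} + 7}{4} = -2 + \frac{1}{4} \cdot \frac{289}{40} = -2 + \frac{289}{160} = - \frac{31}{160} \approx -0.19375$)
$l + 125 t = -130 + 125 \left(- \frac{31}{160}\right) = -130 - \frac{775}{32} = - \frac{4935}{32}$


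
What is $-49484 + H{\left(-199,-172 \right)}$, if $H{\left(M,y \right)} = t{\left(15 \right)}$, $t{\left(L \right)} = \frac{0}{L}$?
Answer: $-49484$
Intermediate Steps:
$t{\left(L \right)} = 0$
$H{\left(M,y \right)} = 0$
$-49484 + H{\left(-199,-172 \right)} = -49484 + 0 = -49484$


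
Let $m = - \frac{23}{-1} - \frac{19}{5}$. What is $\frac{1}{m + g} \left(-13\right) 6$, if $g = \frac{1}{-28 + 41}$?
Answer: $- \frac{5070}{1253} \approx -4.0463$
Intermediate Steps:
$m = \frac{96}{5}$ ($m = \left(-23\right) \left(-1\right) - \frac{19}{5} = 23 - \frac{19}{5} = \frac{96}{5} \approx 19.2$)
$g = \frac{1}{13} \approx 0.076923$
$\frac{1}{m + g} \left(-13\right) 6 = \frac{1}{\frac{96}{5} + \frac{1}{13}} \left(-13\right) 6 = \frac{1}{\frac{1253}{65}} \left(-13\right) 6 = \frac{65}{1253} \left(-13\right) 6 = \left(- \frac{845}{1253}\right) 6 = - \frac{5070}{1253}$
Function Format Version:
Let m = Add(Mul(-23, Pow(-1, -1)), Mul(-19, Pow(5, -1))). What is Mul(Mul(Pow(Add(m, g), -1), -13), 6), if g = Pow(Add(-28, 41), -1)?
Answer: Rational(-5070, 1253) ≈ -4.0463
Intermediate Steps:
m = Rational(96, 5) (m = Add(Mul(-23, -1), Mul(-19, Rational(1, 5))) = Add(23, Rational(-19, 5)) = Rational(96, 5) ≈ 19.200)
g = Rational(1, 13) (g = Pow(13, -1) = Rational(1, 13) ≈ 0.076923)
Mul(Mul(Pow(Add(m, g), -1), -13), 6) = Mul(Mul(Pow(Add(Rational(96, 5), Rational(1, 13)), -1), -13), 6) = Mul(Mul(Pow(Rational(1253, 65), -1), -13), 6) = Mul(Mul(Rational(65, 1253), -13), 6) = Mul(Rational(-845, 1253), 6) = Rational(-5070, 1253)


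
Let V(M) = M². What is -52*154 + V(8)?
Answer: -7944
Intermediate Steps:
-52*154 + V(8) = -52*154 + 8² = -8008 + 64 = -7944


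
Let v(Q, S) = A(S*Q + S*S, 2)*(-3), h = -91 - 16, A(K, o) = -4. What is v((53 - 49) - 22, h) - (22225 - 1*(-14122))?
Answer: -36335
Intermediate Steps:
h = -107
v(Q, S) = 12 (v(Q, S) = -4*(-3) = 12)
v((53 - 49) - 22, h) - (22225 - 1*(-14122)) = 12 - (22225 - 1*(-14122)) = 12 - (22225 + 14122) = 12 - 1*36347 = 12 - 36347 = -36335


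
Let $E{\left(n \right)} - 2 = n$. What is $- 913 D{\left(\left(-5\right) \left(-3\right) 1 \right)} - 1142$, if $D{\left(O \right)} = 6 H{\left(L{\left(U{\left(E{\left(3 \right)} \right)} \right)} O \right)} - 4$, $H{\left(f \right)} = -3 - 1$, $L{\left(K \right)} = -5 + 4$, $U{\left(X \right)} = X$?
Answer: $24422$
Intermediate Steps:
$E{\left(n \right)} = 2 + n$
$L{\left(K \right)} = -1$
$H{\left(f \right)} = -4$
$D{\left(O \right)} = -28$ ($D{\left(O \right)} = 6 \left(-4\right) - 4 = -24 - 4 = -28$)
$- 913 D{\left(\left(-5\right) \left(-3\right) 1 \right)} - 1142 = \left(-913\right) \left(-28\right) - 1142 = 25564 - 1142 = 24422$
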